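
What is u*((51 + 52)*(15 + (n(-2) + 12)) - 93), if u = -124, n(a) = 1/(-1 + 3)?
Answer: -339698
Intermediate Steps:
n(a) = ½ (n(a) = 1/2 = ½)
u*((51 + 52)*(15 + (n(-2) + 12)) - 93) = -124*((51 + 52)*(15 + (½ + 12)) - 93) = -124*(103*(15 + 25/2) - 93) = -124*(103*(55/2) - 93) = -124*(5665/2 - 93) = -124*5479/2 = -339698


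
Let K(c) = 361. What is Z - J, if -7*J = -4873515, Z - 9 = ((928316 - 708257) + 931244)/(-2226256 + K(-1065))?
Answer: -1549685785523/2225895 ≈ -6.9621e+5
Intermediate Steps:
Z = 18881752/2225895 (Z = 9 + ((928316 - 708257) + 931244)/(-2226256 + 361) = 9 + (220059 + 931244)/(-2225895) = 9 + 1151303*(-1/2225895) = 9 - 1151303/2225895 = 18881752/2225895 ≈ 8.4828)
J = 4873515/7 (J = -⅐*(-4873515) = 4873515/7 ≈ 6.9622e+5)
Z - J = 18881752/2225895 - 1*4873515/7 = 18881752/2225895 - 4873515/7 = -1549685785523/2225895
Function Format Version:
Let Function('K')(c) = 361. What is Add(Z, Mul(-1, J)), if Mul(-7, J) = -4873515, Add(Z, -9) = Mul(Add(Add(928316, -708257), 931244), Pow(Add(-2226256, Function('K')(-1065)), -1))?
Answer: Rational(-1549685785523, 2225895) ≈ -6.9621e+5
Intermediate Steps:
Z = Rational(18881752, 2225895) (Z = Add(9, Mul(Add(Add(928316, -708257), 931244), Pow(Add(-2226256, 361), -1))) = Add(9, Mul(Add(220059, 931244), Pow(-2225895, -1))) = Add(9, Mul(1151303, Rational(-1, 2225895))) = Add(9, Rational(-1151303, 2225895)) = Rational(18881752, 2225895) ≈ 8.4828)
J = Rational(4873515, 7) (J = Mul(Rational(-1, 7), -4873515) = Rational(4873515, 7) ≈ 6.9622e+5)
Add(Z, Mul(-1, J)) = Add(Rational(18881752, 2225895), Mul(-1, Rational(4873515, 7))) = Add(Rational(18881752, 2225895), Rational(-4873515, 7)) = Rational(-1549685785523, 2225895)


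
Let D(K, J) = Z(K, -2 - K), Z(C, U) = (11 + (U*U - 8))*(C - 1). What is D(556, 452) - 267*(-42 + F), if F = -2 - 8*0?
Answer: 172820433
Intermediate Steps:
Z(C, U) = (-1 + C)*(3 + U**2) (Z(C, U) = (11 + (U**2 - 8))*(-1 + C) = (11 + (-8 + U**2))*(-1 + C) = (3 + U**2)*(-1 + C) = (-1 + C)*(3 + U**2))
F = -2 (F = -2 + 0 = -2)
D(K, J) = -3 - (-2 - K)**2 + 3*K + K*(-2 - K)**2
D(556, 452) - 267*(-42 + F) = (-7 + 556**3 + 3*556 + 3*556**2) - 267*(-42 - 2) = (-7 + 171879616 + 1668 + 3*309136) - 267*(-44) = (-7 + 171879616 + 1668 + 927408) - 1*(-11748) = 172808685 + 11748 = 172820433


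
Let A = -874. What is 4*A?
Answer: -3496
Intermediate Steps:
4*A = 4*(-874) = -3496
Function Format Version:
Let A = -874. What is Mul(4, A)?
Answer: -3496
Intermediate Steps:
Mul(4, A) = Mul(4, -874) = -3496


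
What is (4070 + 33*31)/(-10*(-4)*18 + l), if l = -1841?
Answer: -5093/1121 ≈ -4.5433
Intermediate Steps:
(4070 + 33*31)/(-10*(-4)*18 + l) = (4070 + 33*31)/(-10*(-4)*18 - 1841) = (4070 + 1023)/(40*18 - 1841) = 5093/(720 - 1841) = 5093/(-1121) = 5093*(-1/1121) = -5093/1121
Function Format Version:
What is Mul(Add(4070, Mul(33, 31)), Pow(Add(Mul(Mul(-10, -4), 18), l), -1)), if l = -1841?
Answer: Rational(-5093, 1121) ≈ -4.5433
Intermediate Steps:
Mul(Add(4070, Mul(33, 31)), Pow(Add(Mul(Mul(-10, -4), 18), l), -1)) = Mul(Add(4070, Mul(33, 31)), Pow(Add(Mul(Mul(-10, -4), 18), -1841), -1)) = Mul(Add(4070, 1023), Pow(Add(Mul(40, 18), -1841), -1)) = Mul(5093, Pow(Add(720, -1841), -1)) = Mul(5093, Pow(-1121, -1)) = Mul(5093, Rational(-1, 1121)) = Rational(-5093, 1121)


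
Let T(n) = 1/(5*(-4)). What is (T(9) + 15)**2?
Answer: 89401/400 ≈ 223.50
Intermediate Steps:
T(n) = -1/20 (T(n) = 1/(-20) = -1/20)
(T(9) + 15)**2 = (-1/20 + 15)**2 = (299/20)**2 = 89401/400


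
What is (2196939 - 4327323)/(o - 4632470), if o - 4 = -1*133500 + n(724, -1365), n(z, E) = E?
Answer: 2130384/4767331 ≈ 0.44687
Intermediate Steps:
o = -134861 (o = 4 + (-1*133500 - 1365) = 4 + (-133500 - 1365) = 4 - 134865 = -134861)
(2196939 - 4327323)/(o - 4632470) = (2196939 - 4327323)/(-134861 - 4632470) = -2130384/(-4767331) = -2130384*(-1/4767331) = 2130384/4767331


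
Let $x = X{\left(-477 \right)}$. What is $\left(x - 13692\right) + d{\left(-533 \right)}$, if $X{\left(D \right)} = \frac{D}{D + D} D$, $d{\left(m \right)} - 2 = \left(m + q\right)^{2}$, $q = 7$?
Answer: $\frac{525495}{2} \approx 2.6275 \cdot 10^{5}$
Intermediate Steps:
$d{\left(m \right)} = 2 + \left(7 + m\right)^{2}$ ($d{\left(m \right)} = 2 + \left(m + 7\right)^{2} = 2 + \left(7 + m\right)^{2}$)
$X{\left(D \right)} = \frac{D}{2}$ ($X{\left(D \right)} = \frac{D}{2 D} D = \frac{1}{2 D} D D = \frac{D}{2}$)
$x = - \frac{477}{2}$ ($x = \frac{1}{2} \left(-477\right) = - \frac{477}{2} \approx -238.5$)
$\left(x - 13692\right) + d{\left(-533 \right)} = \left(- \frac{477}{2} - 13692\right) + \left(2 + \left(7 - 533\right)^{2}\right) = - \frac{27861}{2} + \left(2 + \left(-526\right)^{2}\right) = - \frac{27861}{2} + \left(2 + 276676\right) = - \frac{27861}{2} + 276678 = \frac{525495}{2}$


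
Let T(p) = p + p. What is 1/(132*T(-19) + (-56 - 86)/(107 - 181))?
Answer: -37/185521 ≈ -0.00019944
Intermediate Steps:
T(p) = 2*p
1/(132*T(-19) + (-56 - 86)/(107 - 181)) = 1/(132*(2*(-19)) + (-56 - 86)/(107 - 181)) = 1/(132*(-38) - 142/(-74)) = 1/(-5016 - 142*(-1/74)) = 1/(-5016 + 71/37) = 1/(-185521/37) = -37/185521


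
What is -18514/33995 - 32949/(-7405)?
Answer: 196601017/50346595 ≈ 3.9050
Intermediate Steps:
-18514/33995 - 32949/(-7405) = -18514*1/33995 - 32949*(-1/7405) = -18514/33995 + 32949/7405 = 196601017/50346595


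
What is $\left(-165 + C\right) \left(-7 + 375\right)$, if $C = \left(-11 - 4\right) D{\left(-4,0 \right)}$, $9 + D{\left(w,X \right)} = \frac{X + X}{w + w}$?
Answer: $-11040$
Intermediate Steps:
$D{\left(w,X \right)} = -9 + \frac{X}{w}$ ($D{\left(w,X \right)} = -9 + \frac{X + X}{w + w} = -9 + \frac{2 X}{2 w} = -9 + 2 X \frac{1}{2 w} = -9 + \frac{X}{w}$)
$C = 135$ ($C = \left(-11 - 4\right) \left(-9 + \frac{0}{-4}\right) = - 15 \left(-9 + 0 \left(- \frac{1}{4}\right)\right) = - 15 \left(-9 + 0\right) = \left(-15\right) \left(-9\right) = 135$)
$\left(-165 + C\right) \left(-7 + 375\right) = \left(-165 + 135\right) \left(-7 + 375\right) = \left(-30\right) 368 = -11040$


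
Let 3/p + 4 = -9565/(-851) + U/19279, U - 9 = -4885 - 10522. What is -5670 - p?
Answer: -599222052357/105674221 ≈ -5670.5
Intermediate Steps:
U = -15398 (U = 9 + (-4885 - 10522) = 9 - 15407 = -15398)
p = 49219287/105674221 (p = 3/(-4 + (-9565/(-851) - 15398/19279)) = 3/(-4 + (-9565*(-1/851) - 15398*1/19279)) = 3/(-4 + (9565/851 - 15398/19279)) = 3/(-4 + 171299937/16406429) = 3/(105674221/16406429) = 3*(16406429/105674221) = 49219287/105674221 ≈ 0.46576)
-5670 - p = -5670 - 1*49219287/105674221 = -5670 - 49219287/105674221 = -599222052357/105674221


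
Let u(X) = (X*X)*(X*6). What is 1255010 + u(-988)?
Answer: -5785326622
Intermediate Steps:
u(X) = 6*X³ (u(X) = X²*(6*X) = 6*X³)
1255010 + u(-988) = 1255010 + 6*(-988)³ = 1255010 + 6*(-964430272) = 1255010 - 5786581632 = -5785326622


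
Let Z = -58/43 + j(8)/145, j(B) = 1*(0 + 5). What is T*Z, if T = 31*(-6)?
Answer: 304854/1247 ≈ 244.47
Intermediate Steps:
j(B) = 5 (j(B) = 1*5 = 5)
T = -186
Z = -1639/1247 (Z = -58/43 + 5/145 = -58*1/43 + 5*(1/145) = -58/43 + 1/29 = -1639/1247 ≈ -1.3144)
T*Z = -186*(-1639/1247) = 304854/1247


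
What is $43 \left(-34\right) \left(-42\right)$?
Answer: $61404$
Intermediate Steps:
$43 \left(-34\right) \left(-42\right) = \left(-1462\right) \left(-42\right) = 61404$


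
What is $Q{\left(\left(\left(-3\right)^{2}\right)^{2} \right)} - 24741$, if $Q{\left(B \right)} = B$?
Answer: $-24660$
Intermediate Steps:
$Q{\left(\left(\left(-3\right)^{2}\right)^{2} \right)} - 24741 = \left(\left(-3\right)^{2}\right)^{2} - 24741 = 9^{2} - 24741 = 81 - 24741 = -24660$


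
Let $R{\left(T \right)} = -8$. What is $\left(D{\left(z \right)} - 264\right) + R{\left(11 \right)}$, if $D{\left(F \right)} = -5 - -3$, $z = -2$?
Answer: $-274$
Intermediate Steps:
$D{\left(F \right)} = -2$ ($D{\left(F \right)} = -5 + 3 = -2$)
$\left(D{\left(z \right)} - 264\right) + R{\left(11 \right)} = \left(-2 - 264\right) - 8 = -266 - 8 = -274$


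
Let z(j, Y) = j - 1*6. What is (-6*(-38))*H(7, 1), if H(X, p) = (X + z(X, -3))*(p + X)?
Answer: 14592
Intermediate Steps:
z(j, Y) = -6 + j (z(j, Y) = j - 6 = -6 + j)
H(X, p) = (-6 + 2*X)*(X + p) (H(X, p) = (X + (-6 + X))*(p + X) = (-6 + 2*X)*(X + p))
(-6*(-38))*H(7, 1) = (-6*(-38))*(-6*7 - 6*1 + 2*7² + 2*7*1) = 228*(-42 - 6 + 2*49 + 14) = 228*(-42 - 6 + 98 + 14) = 228*64 = 14592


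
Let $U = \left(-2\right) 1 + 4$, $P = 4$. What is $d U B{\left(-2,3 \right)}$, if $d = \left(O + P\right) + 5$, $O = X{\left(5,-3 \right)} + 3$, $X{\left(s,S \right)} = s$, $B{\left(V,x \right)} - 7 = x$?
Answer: $340$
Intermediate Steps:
$B{\left(V,x \right)} = 7 + x$
$U = 2$ ($U = -2 + 4 = 2$)
$O = 8$ ($O = 5 + 3 = 8$)
$d = 17$ ($d = \left(8 + 4\right) + 5 = 12 + 5 = 17$)
$d U B{\left(-2,3 \right)} = 17 \cdot 2 \left(7 + 3\right) = 34 \cdot 10 = 340$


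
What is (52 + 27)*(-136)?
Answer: -10744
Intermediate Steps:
(52 + 27)*(-136) = 79*(-136) = -10744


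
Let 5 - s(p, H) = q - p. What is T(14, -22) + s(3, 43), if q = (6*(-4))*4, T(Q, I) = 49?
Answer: 153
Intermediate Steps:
q = -96 (q = -24*4 = -96)
s(p, H) = 101 + p (s(p, H) = 5 - (-96 - p) = 5 + (96 + p) = 101 + p)
T(14, -22) + s(3, 43) = 49 + (101 + 3) = 49 + 104 = 153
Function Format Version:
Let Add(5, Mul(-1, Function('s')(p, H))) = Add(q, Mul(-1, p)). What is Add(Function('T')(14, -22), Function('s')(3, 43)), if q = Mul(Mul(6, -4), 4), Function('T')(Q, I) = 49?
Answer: 153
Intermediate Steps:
q = -96 (q = Mul(-24, 4) = -96)
Function('s')(p, H) = Add(101, p) (Function('s')(p, H) = Add(5, Mul(-1, Add(-96, Mul(-1, p)))) = Add(5, Add(96, p)) = Add(101, p))
Add(Function('T')(14, -22), Function('s')(3, 43)) = Add(49, Add(101, 3)) = Add(49, 104) = 153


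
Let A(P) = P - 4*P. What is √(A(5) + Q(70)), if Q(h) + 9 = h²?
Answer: 2*√1219 ≈ 69.828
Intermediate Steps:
Q(h) = -9 + h²
A(P) = -3*P
√(A(5) + Q(70)) = √(-3*5 + (-9 + 70²)) = √(-15 + (-9 + 4900)) = √(-15 + 4891) = √4876 = 2*√1219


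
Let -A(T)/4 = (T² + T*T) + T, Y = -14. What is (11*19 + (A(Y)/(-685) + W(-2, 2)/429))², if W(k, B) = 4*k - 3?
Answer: 31828981991524/713691225 ≈ 44598.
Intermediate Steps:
A(T) = -8*T² - 4*T (A(T) = -4*((T² + T*T) + T) = -4*((T² + T²) + T) = -4*(2*T² + T) = -4*(T + 2*T²) = -8*T² - 4*T)
W(k, B) = -3 + 4*k
(11*19 + (A(Y)/(-685) + W(-2, 2)/429))² = (11*19 + (-4*(-14)*(1 + 2*(-14))/(-685) + (-3 + 4*(-2))/429))² = (209 + (-4*(-14)*(1 - 28)*(-1/685) + (-3 - 8)*(1/429)))² = (209 + (-4*(-14)*(-27)*(-1/685) - 11*1/429))² = (209 + (-1512*(-1/685) - 1/39))² = (209 + (1512/685 - 1/39))² = (209 + 58283/26715)² = (5641718/26715)² = 31828981991524/713691225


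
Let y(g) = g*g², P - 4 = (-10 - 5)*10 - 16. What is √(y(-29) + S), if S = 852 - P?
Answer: 5*I*√935 ≈ 152.89*I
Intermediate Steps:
P = -162 (P = 4 + ((-10 - 5)*10 - 16) = 4 + (-15*10 - 16) = 4 + (-150 - 16) = 4 - 166 = -162)
y(g) = g³
S = 1014 (S = 852 - 1*(-162) = 852 + 162 = 1014)
√(y(-29) + S) = √((-29)³ + 1014) = √(-24389 + 1014) = √(-23375) = 5*I*√935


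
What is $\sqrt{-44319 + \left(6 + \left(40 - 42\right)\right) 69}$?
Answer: $i \sqrt{44043} \approx 209.86 i$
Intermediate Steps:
$\sqrt{-44319 + \left(6 + \left(40 - 42\right)\right) 69} = \sqrt{-44319 + \left(6 - 2\right) 69} = \sqrt{-44319 + 4 \cdot 69} = \sqrt{-44319 + 276} = \sqrt{-44043} = i \sqrt{44043}$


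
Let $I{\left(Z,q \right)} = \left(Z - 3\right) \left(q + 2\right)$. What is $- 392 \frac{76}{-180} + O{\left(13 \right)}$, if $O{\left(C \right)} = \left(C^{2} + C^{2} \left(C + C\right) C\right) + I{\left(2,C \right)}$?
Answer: $\frac{2584868}{45} \approx 57442.0$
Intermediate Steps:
$I{\left(Z,q \right)} = \left(-3 + Z\right) \left(2 + q\right)$
$O{\left(C \right)} = -2 + C^{2} - C + 2 C^{4}$ ($O{\left(C \right)} = \left(C^{2} + C^{2} \left(C + C\right) C\right) + \left(-6 - 3 C + 2 \cdot 2 + 2 C\right) = \left(C^{2} + C^{2} \cdot 2 C C\right) + \left(-6 - 3 C + 4 + 2 C\right) = \left(C^{2} + 2 C^{3} C\right) - \left(2 + C\right) = \left(C^{2} + 2 C^{4}\right) - \left(2 + C\right) = -2 + C^{2} - C + 2 C^{4}$)
$- 392 \frac{76}{-180} + O{\left(13 \right)} = - 392 \frac{76}{-180} + \left(-2 + 13^{2} - 13 + 2 \cdot 13^{4}\right) = - 392 \cdot 76 \left(- \frac{1}{180}\right) + \left(-2 + 169 - 13 + 2 \cdot 28561\right) = \left(-392\right) \left(- \frac{19}{45}\right) + \left(-2 + 169 - 13 + 57122\right) = \frac{7448}{45} + 57276 = \frac{2584868}{45}$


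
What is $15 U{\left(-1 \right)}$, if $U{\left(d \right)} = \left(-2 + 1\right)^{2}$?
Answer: $15$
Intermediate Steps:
$U{\left(d \right)} = 1$ ($U{\left(d \right)} = \left(-1\right)^{2} = 1$)
$15 U{\left(-1 \right)} = 15 \cdot 1 = 15$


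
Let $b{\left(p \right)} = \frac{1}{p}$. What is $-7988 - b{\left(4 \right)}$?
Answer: $- \frac{31953}{4} \approx -7988.3$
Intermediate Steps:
$-7988 - b{\left(4 \right)} = -7988 - \frac{1}{4} = - \frac{31953}{4}$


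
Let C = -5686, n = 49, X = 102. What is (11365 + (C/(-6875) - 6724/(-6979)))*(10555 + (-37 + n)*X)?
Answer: 6424098316006601/47980625 ≈ 1.3389e+8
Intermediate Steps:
(11365 + (C/(-6875) - 6724/(-6979)))*(10555 + (-37 + n)*X) = (11365 + (-5686/(-6875) - 6724/(-6979)))*(10555 + (-37 + 49)*102) = (11365 + (-5686*(-1/6875) - 6724*(-1/6979)))*(10555 + 12*102) = (11365 + (5686/6875 + 6724/6979))*(10555 + 1224) = (11365 + 85910094/47980625)*11779 = (545385713219/47980625)*11779 = 6424098316006601/47980625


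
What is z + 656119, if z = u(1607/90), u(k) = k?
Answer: 59052317/90 ≈ 6.5614e+5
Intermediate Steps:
z = 1607/90 ≈ 17.856
z + 656119 = 1607/90 + 656119 = 59052317/90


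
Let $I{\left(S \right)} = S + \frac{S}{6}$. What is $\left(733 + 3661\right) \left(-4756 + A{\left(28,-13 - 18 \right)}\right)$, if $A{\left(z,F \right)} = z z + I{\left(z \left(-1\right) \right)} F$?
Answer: $- \frac{39009932}{3} \approx -1.3003 \cdot 10^{7}$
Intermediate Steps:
$I{\left(S \right)} = \frac{7 S}{6}$ ($I{\left(S \right)} = S + S \frac{1}{6} = S + \frac{S}{6} = \frac{7 S}{6}$)
$A{\left(z,F \right)} = z^{2} - \frac{7 F z}{6}$ ($A{\left(z,F \right)} = z z + \frac{7 z \left(-1\right)}{6} F = z^{2} + \frac{7 \left(- z\right)}{6} F = z^{2} + - \frac{7 z}{6} F = z^{2} - \frac{7 F z}{6}$)
$\left(733 + 3661\right) \left(-4756 + A{\left(28,-13 - 18 \right)}\right) = \left(733 + 3661\right) \left(-4756 + \frac{1}{6} \cdot 28 \left(- 7 \left(-13 - 18\right) + 6 \cdot 28\right)\right) = 4394 \left(-4756 + \frac{1}{6} \cdot 28 \left(\left(-7\right) \left(-31\right) + 168\right)\right) = 4394 \left(-4756 + \frac{1}{6} \cdot 28 \left(217 + 168\right)\right) = 4394 \left(-4756 + \frac{1}{6} \cdot 28 \cdot 385\right) = 4394 \left(-4756 + \frac{5390}{3}\right) = 4394 \left(- \frac{8878}{3}\right) = - \frac{39009932}{3}$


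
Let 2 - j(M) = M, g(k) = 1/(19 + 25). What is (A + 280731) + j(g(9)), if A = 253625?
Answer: 23511751/44 ≈ 5.3436e+5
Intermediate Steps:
g(k) = 1/44
j(M) = 2 - M
(A + 280731) + j(g(9)) = (253625 + 280731) + (2 - 1*1/44) = 534356 + (2 - 1/44) = 534356 + 87/44 = 23511751/44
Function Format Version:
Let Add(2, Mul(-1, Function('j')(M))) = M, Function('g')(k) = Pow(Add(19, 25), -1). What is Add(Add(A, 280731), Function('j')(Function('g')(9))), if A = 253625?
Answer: Rational(23511751, 44) ≈ 5.3436e+5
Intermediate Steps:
Function('g')(k) = Rational(1, 44) (Function('g')(k) = Pow(44, -1) = Rational(1, 44))
Function('j')(M) = Add(2, Mul(-1, M))
Add(Add(A, 280731), Function('j')(Function('g')(9))) = Add(Add(253625, 280731), Add(2, Mul(-1, Rational(1, 44)))) = Add(534356, Add(2, Rational(-1, 44))) = Add(534356, Rational(87, 44)) = Rational(23511751, 44)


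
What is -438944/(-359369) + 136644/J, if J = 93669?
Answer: 30073687724/11220578287 ≈ 2.6802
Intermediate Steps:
-438944/(-359369) + 136644/J = -438944/(-359369) + 136644/93669 = -438944*(-1/359369) + 136644*(1/93669) = 438944/359369 + 45548/31223 = 30073687724/11220578287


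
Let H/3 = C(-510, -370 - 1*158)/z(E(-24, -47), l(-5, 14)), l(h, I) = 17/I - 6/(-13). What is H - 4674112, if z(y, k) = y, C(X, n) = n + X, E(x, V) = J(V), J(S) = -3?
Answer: -4673074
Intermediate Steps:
E(x, V) = -3
C(X, n) = X + n
l(h, I) = 6/13 + 17/I (l(h, I) = 17/I - 6*(-1/13) = 17/I + 6/13 = 6/13 + 17/I)
H = 1038 (H = 3*((-510 + (-370 - 1*158))/(-3)) = 3*((-510 + (-370 - 158))*(-1/3)) = 3*((-510 - 528)*(-1/3)) = 3*(-1038*(-1/3)) = 3*346 = 1038)
H - 4674112 = 1038 - 4674112 = -4673074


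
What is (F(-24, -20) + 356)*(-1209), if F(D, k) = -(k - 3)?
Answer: -458211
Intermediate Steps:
F(D, k) = 3 - k (F(D, k) = -(-3 + k) = 3 - k)
(F(-24, -20) + 356)*(-1209) = ((3 - 1*(-20)) + 356)*(-1209) = ((3 + 20) + 356)*(-1209) = (23 + 356)*(-1209) = 379*(-1209) = -458211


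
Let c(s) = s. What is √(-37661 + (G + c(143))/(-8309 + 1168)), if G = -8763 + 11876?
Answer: 3*I*√155872397/193 ≈ 194.07*I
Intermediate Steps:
G = 3113
√(-37661 + (G + c(143))/(-8309 + 1168)) = √(-37661 + (3113 + 143)/(-8309 + 1168)) = √(-37661 + 3256/(-7141)) = √(-37661 + 3256*(-1/7141)) = √(-37661 - 88/193) = √(-7268661/193) = 3*I*√155872397/193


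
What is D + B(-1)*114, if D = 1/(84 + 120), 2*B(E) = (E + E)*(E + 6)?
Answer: -116279/204 ≈ -570.00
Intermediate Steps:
B(E) = E*(6 + E) (B(E) = ((E + E)*(E + 6))/2 = ((2*E)*(6 + E))/2 = (2*E*(6 + E))/2 = E*(6 + E))
D = 1/204 ≈ 0.0049020
D + B(-1)*114 = 1/204 - (6 - 1)*114 = 1/204 - 1*5*114 = 1/204 - 5*114 = 1/204 - 570 = -116279/204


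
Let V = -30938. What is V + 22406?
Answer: -8532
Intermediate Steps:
V + 22406 = -30938 + 22406 = -8532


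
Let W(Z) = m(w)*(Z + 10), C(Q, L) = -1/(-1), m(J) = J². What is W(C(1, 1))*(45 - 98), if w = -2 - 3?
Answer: -14575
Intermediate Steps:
w = -5
C(Q, L) = 1 (C(Q, L) = -1*(-1) = 1)
W(Z) = 250 + 25*Z (W(Z) = (-5)²*(Z + 10) = 25*(10 + Z) = 250 + 25*Z)
W(C(1, 1))*(45 - 98) = (250 + 25*1)*(45 - 98) = (250 + 25)*(-53) = 275*(-53) = -14575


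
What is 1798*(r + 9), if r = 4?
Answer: 23374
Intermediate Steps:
1798*(r + 9) = 1798*(4 + 9) = 1798*13 = 23374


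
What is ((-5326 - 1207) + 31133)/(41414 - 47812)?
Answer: -12300/3199 ≈ -3.8450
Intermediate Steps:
((-5326 - 1207) + 31133)/(41414 - 47812) = (-6533 + 31133)/(-6398) = 24600*(-1/6398) = -12300/3199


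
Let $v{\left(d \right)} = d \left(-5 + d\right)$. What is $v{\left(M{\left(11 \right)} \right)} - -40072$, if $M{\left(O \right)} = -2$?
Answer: $40086$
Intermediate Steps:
$v{\left(M{\left(11 \right)} \right)} - -40072 = - 2 \left(-5 - 2\right) - -40072 = \left(-2\right) \left(-7\right) + 40072 = 14 + 40072 = 40086$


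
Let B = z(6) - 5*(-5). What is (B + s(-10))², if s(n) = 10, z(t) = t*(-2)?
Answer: 529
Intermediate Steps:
z(t) = -2*t
B = 13 (B = -2*6 - 5*(-5) = -12 + 25 = 13)
(B + s(-10))² = (13 + 10)² = 23² = 529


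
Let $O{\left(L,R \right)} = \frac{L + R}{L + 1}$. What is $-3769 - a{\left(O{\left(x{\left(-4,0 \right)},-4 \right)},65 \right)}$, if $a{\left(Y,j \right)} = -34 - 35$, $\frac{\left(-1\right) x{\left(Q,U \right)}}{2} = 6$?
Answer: $-3700$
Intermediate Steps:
$x{\left(Q,U \right)} = -12$ ($x{\left(Q,U \right)} = \left(-2\right) 6 = -12$)
$O{\left(L,R \right)} = \frac{L + R}{1 + L}$
$a{\left(Y,j \right)} = -69$
$-3769 - a{\left(O{\left(x{\left(-4,0 \right)},-4 \right)},65 \right)} = -3769 - -69 = -3769 + 69 = -3700$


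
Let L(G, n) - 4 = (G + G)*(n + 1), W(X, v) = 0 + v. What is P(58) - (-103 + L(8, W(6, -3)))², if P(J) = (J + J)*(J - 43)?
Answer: -15421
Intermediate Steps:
P(J) = 2*J*(-43 + J) (P(J) = (2*J)*(-43 + J) = 2*J*(-43 + J))
W(X, v) = v
L(G, n) = 4 + 2*G*(1 + n) (L(G, n) = 4 + (G + G)*(n + 1) = 4 + (2*G)*(1 + n) = 4 + 2*G*(1 + n))
P(58) - (-103 + L(8, W(6, -3)))² = 2*58*(-43 + 58) - (-103 + (4 + 2*8 + 2*8*(-3)))² = 2*58*15 - (-103 + (4 + 16 - 48))² = 1740 - (-103 - 28)² = 1740 - 1*(-131)² = 1740 - 1*17161 = 1740 - 17161 = -15421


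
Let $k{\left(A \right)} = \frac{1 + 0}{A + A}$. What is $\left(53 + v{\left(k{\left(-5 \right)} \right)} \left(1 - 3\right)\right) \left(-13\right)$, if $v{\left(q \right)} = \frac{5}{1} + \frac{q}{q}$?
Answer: $-533$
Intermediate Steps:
$k{\left(A \right)} = \frac{1}{2 A}$ ($k{\left(A \right)} = 1 \frac{1}{2 A} = \frac{1}{2 A}$)
$v{\left(q \right)} = 6$ ($v{\left(q \right)} = 5 \cdot 1 + 1 = 5 + 1 = 6$)
$\left(53 + v{\left(k{\left(-5 \right)} \right)} \left(1 - 3\right)\right) \left(-13\right) = \left(53 + 6 \left(1 - 3\right)\right) \left(-13\right) = \left(53 + 6 \left(-2\right)\right) \left(-13\right) = \left(53 - 12\right) \left(-13\right) = 41 \left(-13\right) = -533$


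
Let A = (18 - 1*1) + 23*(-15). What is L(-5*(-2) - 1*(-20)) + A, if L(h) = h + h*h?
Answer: 602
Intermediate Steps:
A = -328 (A = (18 - 1) - 345 = 17 - 345 = -328)
L(h) = h + h**2
L(-5*(-2) - 1*(-20)) + A = (-5*(-2) - 1*(-20))*(1 + (-5*(-2) - 1*(-20))) - 328 = (10 + 20)*(1 + (10 + 20)) - 328 = 30*(1 + 30) - 328 = 30*31 - 328 = 930 - 328 = 602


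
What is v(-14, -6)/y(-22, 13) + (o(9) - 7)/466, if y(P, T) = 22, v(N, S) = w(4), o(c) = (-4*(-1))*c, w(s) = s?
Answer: 1251/5126 ≈ 0.24405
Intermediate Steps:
o(c) = 4*c
v(N, S) = 4
v(-14, -6)/y(-22, 13) + (o(9) - 7)/466 = 4/22 + (4*9 - 7)/466 = 4*(1/22) + (36 - 7)*(1/466) = 2/11 + 29*(1/466) = 2/11 + 29/466 = 1251/5126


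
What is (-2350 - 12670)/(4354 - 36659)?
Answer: 3004/6461 ≈ 0.46494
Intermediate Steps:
(-2350 - 12670)/(4354 - 36659) = -15020/(-32305) = -15020*(-1/32305) = 3004/6461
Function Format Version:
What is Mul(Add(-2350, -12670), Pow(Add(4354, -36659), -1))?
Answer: Rational(3004, 6461) ≈ 0.46494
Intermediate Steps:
Mul(Add(-2350, -12670), Pow(Add(4354, -36659), -1)) = Mul(-15020, Pow(-32305, -1)) = Mul(-15020, Rational(-1, 32305)) = Rational(3004, 6461)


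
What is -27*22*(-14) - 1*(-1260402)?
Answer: 1268718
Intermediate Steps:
-27*22*(-14) - 1*(-1260402) = -594*(-14) + 1260402 = 8316 + 1260402 = 1268718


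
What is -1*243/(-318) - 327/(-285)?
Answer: 19249/10070 ≈ 1.9115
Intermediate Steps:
-1*243/(-318) - 327/(-285) = -243*(-1/318) - 327*(-1/285) = 81/106 + 109/95 = 19249/10070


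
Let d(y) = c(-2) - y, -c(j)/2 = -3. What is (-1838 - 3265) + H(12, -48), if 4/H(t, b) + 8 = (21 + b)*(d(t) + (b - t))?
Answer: -4526359/887 ≈ -5103.0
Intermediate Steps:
c(j) = 6 (c(j) = -2*(-3) = 6)
d(y) = 6 - y
H(t, b) = 4/(-8 + (21 + b)*(6 + b - 2*t)) (H(t, b) = 4/(-8 + (21 + b)*((6 - t) + (b - t))) = 4/(-8 + (21 + b)*(6 + b - 2*t)))
(-1838 - 3265) + H(12, -48) = (-1838 - 3265) + 4/(118 + (-48)² - 42*12 + 27*(-48) - 2*(-48)*12) = -5103 + 4/(118 + 2304 - 504 - 1296 + 1152) = -5103 + 4/1774 = -5103 + 4*(1/1774) = -5103 + 2/887 = -4526359/887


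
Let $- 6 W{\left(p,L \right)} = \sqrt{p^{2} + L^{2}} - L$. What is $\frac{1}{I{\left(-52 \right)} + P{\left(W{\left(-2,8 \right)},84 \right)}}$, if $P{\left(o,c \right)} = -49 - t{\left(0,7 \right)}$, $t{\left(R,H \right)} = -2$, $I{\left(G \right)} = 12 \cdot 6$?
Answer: $\frac{1}{25} \approx 0.04$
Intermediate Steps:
$W{\left(p,L \right)} = - \frac{\sqrt{L^{2} + p^{2}}}{6} + \frac{L}{6}$ ($W{\left(p,L \right)} = - \frac{\sqrt{p^{2} + L^{2}} - L}{6} = - \frac{\sqrt{L^{2} + p^{2}} - L}{6} = - \frac{\sqrt{L^{2} + p^{2}}}{6} + \frac{L}{6}$)
$I{\left(G \right)} = 72$
$P{\left(o,c \right)} = -47$ ($P{\left(o,c \right)} = -49 - -2 = -49 + 2 = -47$)
$\frac{1}{I{\left(-52 \right)} + P{\left(W{\left(-2,8 \right)},84 \right)}} = \frac{1}{72 - 47} = \frac{1}{25}$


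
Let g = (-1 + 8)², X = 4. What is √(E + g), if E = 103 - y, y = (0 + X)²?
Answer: 2*√34 ≈ 11.662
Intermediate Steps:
g = 49 (g = 7² = 49)
y = 16 (y = (0 + 4)² = 4² = 16)
E = 87 (E = 103 - 1*16 = 103 - 16 = 87)
√(E + g) = √(87 + 49) = √136 = 2*√34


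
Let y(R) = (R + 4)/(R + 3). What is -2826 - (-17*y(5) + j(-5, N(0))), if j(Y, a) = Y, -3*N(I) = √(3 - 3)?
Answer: -22415/8 ≈ -2801.9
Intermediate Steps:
N(I) = 0 (N(I) = -√(3 - 3)/3 = -√0/3 = -⅓*0 = 0)
y(R) = (4 + R)/(3 + R)
-2826 - (-17*y(5) + j(-5, N(0))) = -2826 - (-17*(4 + 5)/(3 + 5) - 5) = -2826 - (-17*9/8 - 5) = -2826 - (-153/8 - 5) = -2826 - 1*(-193/8) = -2826 + 193/8 = -22415/8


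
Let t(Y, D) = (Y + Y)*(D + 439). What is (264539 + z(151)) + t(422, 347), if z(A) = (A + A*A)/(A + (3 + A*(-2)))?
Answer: 34327413/37 ≈ 9.2777e+5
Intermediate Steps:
t(Y, D) = 2*Y*(439 + D) (t(Y, D) = (2*Y)*(439 + D) = 2*Y*(439 + D))
z(A) = (A + A²)/(3 - A) (z(A) = (A + A²)/(A + (3 - 2*A)) = (A + A²)/(3 - A))
(264539 + z(151)) + t(422, 347) = (264539 - 1*151*(1 + 151)/(-3 + 151)) + 2*422*(439 + 347) = (264539 - 1*151*152/148) + 2*422*786 = (264539 - 1*151*1/148*152) + 663384 = (264539 - 5738/37) + 663384 = 9782205/37 + 663384 = 34327413/37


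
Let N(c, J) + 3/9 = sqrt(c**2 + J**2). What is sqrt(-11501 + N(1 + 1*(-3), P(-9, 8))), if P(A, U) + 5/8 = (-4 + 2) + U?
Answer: sqrt(-1656192 + 18*sqrt(2105))/12 ≈ 107.22*I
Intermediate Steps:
P(A, U) = -21/8 + U (P(A, U) = -5/8 + ((-4 + 2) + U) = -5/8 + (-2 + U) = -21/8 + U)
N(c, J) = -1/3 + sqrt(J**2 + c**2) (N(c, J) = -1/3 + sqrt(c**2 + J**2) = -1/3 + sqrt(J**2 + c**2))
sqrt(-11501 + N(1 + 1*(-3), P(-9, 8))) = sqrt(-11501 + (-1/3 + sqrt((-21/8 + 8)**2 + (1 + 1*(-3))**2))) = sqrt(-11501 + (-1/3 + sqrt((43/8)**2 + (1 - 3)**2))) = sqrt(-11501 + (-1/3 + sqrt(1849/64 + (-2)**2))) = sqrt(-11501 + (-1/3 + sqrt(1849/64 + 4))) = sqrt(-11501 + (-1/3 + sqrt(2105/64))) = sqrt(-11501 + (-1/3 + sqrt(2105)/8)) = sqrt(-34504/3 + sqrt(2105)/8)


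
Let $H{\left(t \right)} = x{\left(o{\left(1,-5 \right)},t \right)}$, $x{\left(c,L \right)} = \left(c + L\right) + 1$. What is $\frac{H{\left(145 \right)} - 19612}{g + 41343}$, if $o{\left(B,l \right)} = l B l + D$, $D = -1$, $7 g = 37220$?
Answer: $- \frac{136094}{326621} \approx -0.41667$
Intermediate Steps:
$g = \frac{37220}{7}$ ($g = \frac{1}{7} \cdot 37220 = \frac{37220}{7} \approx 5317.1$)
$o{\left(B,l \right)} = -1 + B l^{2}$ ($o{\left(B,l \right)} = l B l - 1 = B l l - 1 = B l^{2} - 1 = -1 + B l^{2}$)
$x{\left(c,L \right)} = 1 + L + c$ ($x{\left(c,L \right)} = \left(L + c\right) + 1 = 1 + L + c$)
$H{\left(t \right)} = 25 + t$ ($H{\left(t \right)} = 1 + t - \left(1 - \left(-5\right)^{2}\right) = 1 + t + \left(-1 + 1 \cdot 25\right) = 1 + t + \left(-1 + 25\right) = 1 + t + 24 = 25 + t$)
$\frac{H{\left(145 \right)} - 19612}{g + 41343} = \frac{\left(25 + 145\right) - 19612}{\frac{37220}{7} + 41343} = \frac{170 - 19612}{\frac{326621}{7}} = \left(-19442\right) \frac{7}{326621} = - \frac{136094}{326621}$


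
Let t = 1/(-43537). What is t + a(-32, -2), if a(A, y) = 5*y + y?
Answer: -522445/43537 ≈ -12.000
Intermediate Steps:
t = -1/43537 ≈ -2.2969e-5
a(A, y) = 6*y
t + a(-32, -2) = -1/43537 + 6*(-2) = -1/43537 - 12 = -522445/43537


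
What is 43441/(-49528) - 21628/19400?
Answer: -239243373/120105400 ≈ -1.9919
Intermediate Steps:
43441/(-49528) - 21628/19400 = 43441*(-1/49528) - 21628*1/19400 = -43441/49528 - 5407/4850 = -239243373/120105400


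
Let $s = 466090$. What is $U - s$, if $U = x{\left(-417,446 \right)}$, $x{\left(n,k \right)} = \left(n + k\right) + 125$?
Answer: $-465936$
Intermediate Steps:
$x{\left(n,k \right)} = 125 + k + n$ ($x{\left(n,k \right)} = \left(k + n\right) + 125 = 125 + k + n$)
$U = 154$ ($U = 125 + 446 - 417 = 154$)
$U - s = 154 - 466090 = -465936$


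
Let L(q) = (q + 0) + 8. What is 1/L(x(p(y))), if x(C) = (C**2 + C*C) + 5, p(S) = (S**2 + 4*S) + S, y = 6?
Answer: 1/8725 ≈ 0.00011461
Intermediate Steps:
p(S) = S**2 + 5*S
x(C) = 5 + 2*C**2 (x(C) = (C**2 + C**2) + 5 = 2*C**2 + 5 = 5 + 2*C**2)
L(q) = 8 + q (L(q) = q + 8 = 8 + q)
1/L(x(p(y))) = 1/(8 + (5 + 2*(6*(5 + 6))**2)) = 1/(8 + (5 + 2*(6*11)**2)) = 1/(8 + (5 + 2*66**2)) = 1/(8 + (5 + 2*4356)) = 1/(8 + (5 + 8712)) = 1/(8 + 8717) = 1/8725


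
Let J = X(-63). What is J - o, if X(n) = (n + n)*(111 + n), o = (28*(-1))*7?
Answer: -5852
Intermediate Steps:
o = -196 (o = -28*7 = -196)
X(n) = 2*n*(111 + n) (X(n) = (2*n)*(111 + n) = 2*n*(111 + n))
J = -6048 (J = 2*(-63)*(111 - 63) = 2*(-63)*48 = -6048)
J - o = -6048 - 1*(-196) = -6048 + 196 = -5852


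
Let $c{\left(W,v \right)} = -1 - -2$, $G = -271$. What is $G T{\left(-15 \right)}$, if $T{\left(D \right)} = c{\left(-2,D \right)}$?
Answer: $-271$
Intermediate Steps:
$c{\left(W,v \right)} = 1$ ($c{\left(W,v \right)} = -1 + 2 = 1$)
$T{\left(D \right)} = 1$
$G T{\left(-15 \right)} = \left(-271\right) 1 = -271$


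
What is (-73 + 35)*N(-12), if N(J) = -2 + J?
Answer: 532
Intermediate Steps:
(-73 + 35)*N(-12) = (-73 + 35)*(-2 - 12) = -38*(-14) = 532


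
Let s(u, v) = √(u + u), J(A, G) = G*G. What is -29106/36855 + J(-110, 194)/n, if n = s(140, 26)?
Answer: -154/195 + 9409*√70/35 ≈ 2248.4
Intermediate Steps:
J(A, G) = G²
s(u, v) = √2*√u (s(u, v) = √(2*u) = √2*√u)
n = 2*√70 (n = √2*√140 = √2*(2*√35) = 2*√70 ≈ 16.733)
-29106/36855 + J(-110, 194)/n = -29106/36855 + 194²/((2*√70)) = -29106*1/36855 + 37636*(√70/140) = -154/195 + 9409*√70/35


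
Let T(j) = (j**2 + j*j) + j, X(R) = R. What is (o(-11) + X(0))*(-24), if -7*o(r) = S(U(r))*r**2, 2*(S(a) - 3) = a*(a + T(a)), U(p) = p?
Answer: -3505128/7 ≈ -5.0073e+5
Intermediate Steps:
T(j) = j + 2*j**2 (T(j) = (j**2 + j**2) + j = 2*j**2 + j = j + 2*j**2)
S(a) = 3 + a*(a + a*(1 + 2*a))/2 (S(a) = 3 + (a*(a + a*(1 + 2*a)))/2 = 3 + a*(a + a*(1 + 2*a))/2)
o(r) = -r**2*(3 + r**2 + r**3)/7 (o(r) = -(3 + r**2 + r**3)*r**2/7 = -r**2*(3 + r**2 + r**3)/7)
(o(-11) + X(0))*(-24) = ((1/7)*(-11)**2*(-3 - 1*(-11)**2 - 1*(-11)**3) + 0)*(-24) = ((1/7)*121*(-3 - 1*121 - 1*(-1331)) + 0)*(-24) = ((1/7)*121*(-3 - 121 + 1331) + 0)*(-24) = ((1/7)*121*1207 + 0)*(-24) = (146047/7 + 0)*(-24) = (146047/7)*(-24) = -3505128/7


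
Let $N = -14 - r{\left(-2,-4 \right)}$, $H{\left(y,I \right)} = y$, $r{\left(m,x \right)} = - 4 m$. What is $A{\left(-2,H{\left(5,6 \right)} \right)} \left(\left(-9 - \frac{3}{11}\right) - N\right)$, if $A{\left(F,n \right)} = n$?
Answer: $\frac{700}{11} \approx 63.636$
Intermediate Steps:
$N = -22$ ($N = -14 - \left(-4\right) \left(-2\right) = -14 - 8 = -22$)
$A{\left(-2,H{\left(5,6 \right)} \right)} \left(\left(-9 - \frac{3}{11}\right) - N\right) = 5 \left(\left(-9 - \frac{3}{11}\right) - -22\right) = 5 \left(\left(-9 - \frac{3}{11}\right) + 22\right) = 5 \left(- \frac{102}{11} + 22\right) = 5 \cdot \frac{140}{11} = \frac{700}{11}$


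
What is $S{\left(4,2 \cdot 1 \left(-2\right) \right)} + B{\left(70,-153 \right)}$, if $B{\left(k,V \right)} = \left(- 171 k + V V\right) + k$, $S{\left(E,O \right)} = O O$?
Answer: $11525$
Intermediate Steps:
$S{\left(E,O \right)} = O^{2}$
$B{\left(k,V \right)} = V^{2} - 170 k$ ($B{\left(k,V \right)} = \left(- 171 k + V^{2}\right) + k = \left(V^{2} - 171 k\right) + k = V^{2} - 170 k$)
$S{\left(4,2 \cdot 1 \left(-2\right) \right)} + B{\left(70,-153 \right)} = \left(2 \cdot 1 \left(-2\right)\right)^{2} + \left(\left(-153\right)^{2} - 11900\right) = \left(2 \left(-2\right)\right)^{2} + \left(23409 - 11900\right) = \left(-4\right)^{2} + 11509 = 16 + 11509 = 11525$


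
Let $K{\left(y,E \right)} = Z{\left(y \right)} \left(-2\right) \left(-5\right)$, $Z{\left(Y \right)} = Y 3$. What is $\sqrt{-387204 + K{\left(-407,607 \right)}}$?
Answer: $i \sqrt{399414} \approx 631.99 i$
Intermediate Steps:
$Z{\left(Y \right)} = 3 Y$
$K{\left(y,E \right)} = 30 y$ ($K{\left(y,E \right)} = 3 y \left(-2\right) \left(-5\right) = - 6 y \left(-5\right) = 30 y$)
$\sqrt{-387204 + K{\left(-407,607 \right)}} = \sqrt{-387204 + 30 \left(-407\right)} = \sqrt{-387204 - 12210} = \sqrt{-399414} = i \sqrt{399414}$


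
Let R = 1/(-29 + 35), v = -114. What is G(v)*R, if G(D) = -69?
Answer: -23/2 ≈ -11.500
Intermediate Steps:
R = ⅙ (R = 1/6 = ⅙ ≈ 0.16667)
G(v)*R = -69*⅙ = -23/2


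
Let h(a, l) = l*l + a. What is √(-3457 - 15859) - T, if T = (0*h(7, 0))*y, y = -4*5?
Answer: 2*I*√4829 ≈ 138.98*I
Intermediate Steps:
y = -20
h(a, l) = a + l² (h(a, l) = l² + a = a + l²)
T = 0 (T = (0*(7 + 0²))*(-20) = (0*(7 + 0))*(-20) = (0*7)*(-20) = 0*(-20) = 0)
√(-3457 - 15859) - T = √(-3457 - 15859) - 1*0 = √(-19316) + 0 = 2*I*√4829 + 0 = 2*I*√4829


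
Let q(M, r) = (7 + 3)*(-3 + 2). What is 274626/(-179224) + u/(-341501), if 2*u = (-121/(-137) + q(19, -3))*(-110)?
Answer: -6430432069721/4192554502844 ≈ -1.5338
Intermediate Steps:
q(M, r) = -10 (q(M, r) = 10*(-1) = -10)
u = 68695/137 (u = ((-121/(-137) - 10)*(-110))/2 = ((-121*(-1/137) - 10)*(-110))/2 = ((121/137 - 10)*(-110))/2 = (-1249/137*(-110))/2 = (1/2)*(137390/137) = 68695/137 ≈ 501.42)
274626/(-179224) + u/(-341501) = 274626/(-179224) + (68695/137)/(-341501) = 274626*(-1/179224) + (68695/137)*(-1/341501) = -137313/89612 - 68695/46785637 = -6430432069721/4192554502844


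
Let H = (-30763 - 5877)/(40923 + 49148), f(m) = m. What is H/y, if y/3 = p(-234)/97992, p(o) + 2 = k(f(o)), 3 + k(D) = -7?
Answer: 99734080/90071 ≈ 1107.3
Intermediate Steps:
k(D) = -10 (k(D) = -3 - 7 = -10)
p(o) = -12 (p(o) = -2 - 10 = -12)
H = -36640/90071 ≈ -0.40679
y = -1/2722 (y = 3*(-12/97992) = 3*(-12*1/97992) = 3*(-1/8166) = -1/2722 ≈ -0.00036738)
H/y = -36640/(90071*(-1/2722)) = -36640/90071*(-2722) = 99734080/90071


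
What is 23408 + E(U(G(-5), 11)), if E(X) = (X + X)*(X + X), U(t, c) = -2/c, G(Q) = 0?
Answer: 2832384/121 ≈ 23408.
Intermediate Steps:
E(X) = 4*X² (E(X) = (2*X)*(2*X) = 4*X²)
23408 + E(U(G(-5), 11)) = 23408 + 4*(-2/11)² = 23408 + 4*(4/121) = 23408 + 16/121 = 2832384/121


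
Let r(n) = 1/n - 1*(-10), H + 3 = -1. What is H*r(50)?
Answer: -1002/25 ≈ -40.080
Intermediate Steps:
H = -4 (H = -3 - 1 = -4)
r(n) = 10 + 1/n (r(n) = 1/n + 10 = 10 + 1/n)
H*r(50) = -4*(10 + 1/50) = -4*501/50 = -1002/25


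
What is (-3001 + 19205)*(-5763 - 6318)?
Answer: -195760524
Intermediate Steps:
(-3001 + 19205)*(-5763 - 6318) = 16204*(-12081) = -195760524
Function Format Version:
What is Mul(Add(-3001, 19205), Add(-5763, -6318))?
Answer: -195760524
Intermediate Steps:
Mul(Add(-3001, 19205), Add(-5763, -6318)) = Mul(16204, -12081) = -195760524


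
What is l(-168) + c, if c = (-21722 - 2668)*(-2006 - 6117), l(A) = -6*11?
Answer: 198119904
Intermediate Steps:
l(A) = -66
c = 198119970 (c = -24390*(-8123) = 198119970)
l(-168) + c = -66 + 198119970 = 198119904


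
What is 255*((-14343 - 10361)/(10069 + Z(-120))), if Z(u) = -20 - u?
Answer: -6299520/10169 ≈ -619.48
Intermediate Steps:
255*((-14343 - 10361)/(10069 + Z(-120))) = 255*((-14343 - 10361)/(10069 + (-20 - 1*(-120)))) = 255*(-24704/(10069 + (-20 + 120))) = 255*(-24704/(10069 + 100)) = 255*(-24704/10169) = -6299520/10169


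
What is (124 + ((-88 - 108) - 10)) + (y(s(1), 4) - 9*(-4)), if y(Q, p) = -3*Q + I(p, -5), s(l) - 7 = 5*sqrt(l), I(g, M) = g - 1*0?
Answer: -78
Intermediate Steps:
I(g, M) = g (I(g, M) = g + 0 = g)
s(l) = 7 + 5*sqrt(l)
y(Q, p) = p - 3*Q (y(Q, p) = -3*Q + p = p - 3*Q)
(124 + ((-88 - 108) - 10)) + (y(s(1), 4) - 9*(-4)) = (124 + ((-88 - 108) - 10)) + ((4 - 3*(7 + 5*sqrt(1))) - 9*(-4)) = (124 + (-196 - 10)) + ((4 - 3*(7 + 5*1)) + 36) = (124 - 206) + ((4 - 3*(7 + 5)) + 36) = -82 + ((4 - 3*12) + 36) = -82 + ((4 - 36) + 36) = -82 + (-32 + 36) = -82 + 4 = -78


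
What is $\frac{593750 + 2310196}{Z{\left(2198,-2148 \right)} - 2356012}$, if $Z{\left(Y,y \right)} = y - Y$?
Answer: $- \frac{483991}{393393} \approx -1.2303$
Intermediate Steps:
$\frac{593750 + 2310196}{Z{\left(2198,-2148 \right)} - 2356012} = \frac{593750 + 2310196}{\left(-2148 - 2198\right) - 2356012} = \frac{2903946}{\left(-2148 - 2198\right) - 2356012} = \frac{2903946}{-4346 - 2356012} = \frac{2903946}{-2360358} = 2903946 \left(- \frac{1}{2360358}\right) = - \frac{483991}{393393}$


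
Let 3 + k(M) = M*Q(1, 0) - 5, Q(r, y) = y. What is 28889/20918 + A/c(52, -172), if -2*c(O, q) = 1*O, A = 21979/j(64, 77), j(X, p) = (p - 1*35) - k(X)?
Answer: -211100511/13596700 ≈ -15.526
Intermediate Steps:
k(M) = -8 (k(M) = -3 + (M*0 - 5) = -3 + (0 - 5) = -3 - 5 = -8)
j(X, p) = -27 + p (j(X, p) = (p - 1*35) - 1*(-8) = (p - 35) + 8 = (-35 + p) + 8 = -27 + p)
A = 21979/50 (A = 21979/(-27 + 77) = 21979/50 ≈ 439.58)
c(O, q) = -O/2
28889/20918 + A/c(52, -172) = 28889/20918 + 21979/(50*((-½*52))) = 28889*(1/20918) + (21979/50)/(-26) = 28889/20918 + (21979/50)*(-1/26) = 28889/20918 - 21979/1300 = -211100511/13596700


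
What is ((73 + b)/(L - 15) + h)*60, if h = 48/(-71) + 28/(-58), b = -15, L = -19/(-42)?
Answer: -388414200/1258049 ≈ -308.74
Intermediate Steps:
L = 19/42 (L = -19*(-1/42) = 19/42 ≈ 0.45238)
h = -2386/2059 (h = 48*(-1/71) + 28*(-1/58) = -48/71 - 14/29 = -2386/2059 ≈ -1.1588)
((73 + b)/(L - 15) + h)*60 = ((73 - 15)/(19/42 - 15) - 2386/2059)*60 = (58/(-611/42) - 2386/2059)*60 = (58*(-42/611) - 2386/2059)*60 = (-2436/611 - 2386/2059)*60 = -6473570/1258049*60 = -388414200/1258049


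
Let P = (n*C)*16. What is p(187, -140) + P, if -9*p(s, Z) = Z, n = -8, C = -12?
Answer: 13964/9 ≈ 1551.6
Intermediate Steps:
p(s, Z) = -Z/9
P = 1536 (P = -8*(-12)*16 = 96*16 = 1536)
p(187, -140) + P = -⅑*(-140) + 1536 = 140/9 + 1536 = 13964/9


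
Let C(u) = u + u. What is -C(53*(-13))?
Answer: 1378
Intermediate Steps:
C(u) = 2*u
-C(53*(-13)) = -2*53*(-13) = -2*(-689) = -1*(-1378) = 1378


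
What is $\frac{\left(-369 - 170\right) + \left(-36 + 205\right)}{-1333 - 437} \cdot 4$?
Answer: $\frac{148}{177} \approx 0.83616$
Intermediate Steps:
$\frac{\left(-369 - 170\right) + \left(-36 + 205\right)}{-1333 - 437} \cdot 4 = \frac{-539 + 169}{-1770} \cdot 4 = \left(-370\right) \left(- \frac{1}{1770}\right) 4 = \frac{37}{177} \cdot 4 = \frac{148}{177}$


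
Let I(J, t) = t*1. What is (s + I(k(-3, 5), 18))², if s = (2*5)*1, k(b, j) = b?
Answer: 784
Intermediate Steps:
I(J, t) = t
s = 10 (s = 10*1 = 10)
(s + I(k(-3, 5), 18))² = (10 + 18)² = 28² = 784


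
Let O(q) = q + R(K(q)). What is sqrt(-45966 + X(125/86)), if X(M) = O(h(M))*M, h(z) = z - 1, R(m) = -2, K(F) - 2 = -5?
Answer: I*sqrt(339981161)/86 ≈ 214.4*I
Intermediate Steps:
K(F) = -3 (K(F) = 2 - 5 = -3)
h(z) = -1 + z
O(q) = -2 + q (O(q) = q - 2 = -2 + q)
X(M) = M*(-3 + M) (X(M) = (-2 + (-1 + M))*M = (-3 + M)*M = M*(-3 + M))
sqrt(-45966 + X(125/86)) = sqrt(-45966 + (125/86)*(-3 + 125/86)) = sqrt(-45966 + (125*(1/86))*(-3 + 125*(1/86))) = sqrt(-45966 + 125*(-3 + 125/86)/86) = sqrt(-45966 + (125/86)*(-133/86)) = sqrt(-45966 - 16625/7396) = sqrt(-339981161/7396) = I*sqrt(339981161)/86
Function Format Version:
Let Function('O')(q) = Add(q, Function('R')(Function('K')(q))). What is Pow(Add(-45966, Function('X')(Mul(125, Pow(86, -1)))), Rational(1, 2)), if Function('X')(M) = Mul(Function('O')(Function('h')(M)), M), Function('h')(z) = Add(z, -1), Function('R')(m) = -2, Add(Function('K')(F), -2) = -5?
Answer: Mul(Rational(1, 86), I, Pow(339981161, Rational(1, 2))) ≈ Mul(214.40, I)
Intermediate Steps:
Function('K')(F) = -3 (Function('K')(F) = Add(2, -5) = -3)
Function('h')(z) = Add(-1, z)
Function('O')(q) = Add(-2, q) (Function('O')(q) = Add(q, -2) = Add(-2, q))
Function('X')(M) = Mul(M, Add(-3, M)) (Function('X')(M) = Mul(Add(-2, Add(-1, M)), M) = Mul(Add(-3, M), M) = Mul(M, Add(-3, M)))
Pow(Add(-45966, Function('X')(Mul(125, Pow(86, -1)))), Rational(1, 2)) = Pow(Add(-45966, Mul(Mul(125, Pow(86, -1)), Add(-3, Mul(125, Pow(86, -1))))), Rational(1, 2)) = Pow(Add(-45966, Mul(Mul(125, Rational(1, 86)), Add(-3, Mul(125, Rational(1, 86))))), Rational(1, 2)) = Pow(Add(-45966, Mul(Rational(125, 86), Add(-3, Rational(125, 86)))), Rational(1, 2)) = Pow(Add(-45966, Mul(Rational(125, 86), Rational(-133, 86))), Rational(1, 2)) = Pow(Add(-45966, Rational(-16625, 7396)), Rational(1, 2)) = Pow(Rational(-339981161, 7396), Rational(1, 2)) = Mul(Rational(1, 86), I, Pow(339981161, Rational(1, 2)))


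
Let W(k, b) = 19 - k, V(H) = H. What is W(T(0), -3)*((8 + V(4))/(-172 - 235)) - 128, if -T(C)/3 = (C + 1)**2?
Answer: -4760/37 ≈ -128.65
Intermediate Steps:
T(C) = -3*(1 + C)**2 (T(C) = -3*(C + 1)**2 = -3*(1 + C)**2)
W(T(0), -3)*((8 + V(4))/(-172 - 235)) - 128 = (19 - (-3)*(1 + 0)**2)*((8 + 4)/(-172 - 235)) - 128 = (19 - (-3)*1**2)*(12/(-407)) - 128 = (19 - (-3))*(12*(-1/407)) - 128 = (19 - 1*(-3))*(-12/407) - 128 = (19 + 3)*(-12/407) - 128 = 22*(-12/407) - 128 = -24/37 - 128 = -4760/37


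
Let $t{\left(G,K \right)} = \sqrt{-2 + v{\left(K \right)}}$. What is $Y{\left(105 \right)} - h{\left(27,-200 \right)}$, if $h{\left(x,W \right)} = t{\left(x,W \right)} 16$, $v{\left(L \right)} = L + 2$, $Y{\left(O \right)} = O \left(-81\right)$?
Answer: $-8505 - 160 i \sqrt{2} \approx -8505.0 - 226.27 i$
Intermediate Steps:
$Y{\left(O \right)} = - 81 O$
$v{\left(L \right)} = 2 + L$
$t{\left(G,K \right)} = \sqrt{K}$ ($t{\left(G,K \right)} = \sqrt{-2 + \left(2 + K\right)} = \sqrt{K}$)
$h{\left(x,W \right)} = 16 \sqrt{W}$ ($h{\left(x,W \right)} = \sqrt{W} 16 = 16 \sqrt{W}$)
$Y{\left(105 \right)} - h{\left(27,-200 \right)} = \left(-81\right) 105 - 16 \sqrt{-200} = -8505 - 16 \cdot 10 i \sqrt{2} = -8505 - 160 i \sqrt{2}$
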